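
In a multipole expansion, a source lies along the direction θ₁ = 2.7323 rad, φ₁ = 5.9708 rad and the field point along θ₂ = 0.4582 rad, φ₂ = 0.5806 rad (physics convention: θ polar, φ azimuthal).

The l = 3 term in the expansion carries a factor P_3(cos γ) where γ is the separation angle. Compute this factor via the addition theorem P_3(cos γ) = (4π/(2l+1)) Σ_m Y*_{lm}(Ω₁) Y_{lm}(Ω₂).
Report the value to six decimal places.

0.164753

Addition theorem: P_3(cos γ) = (4π/7) Σ_m Y*_{lm}(Ω₁) Y_{lm}(Ω₂), m = −3…3:
  term(m=-3) = -0.00085 - 0.00042j   from Y*(Ω₁)=0.01557 - 0.02119j, Y(Ω₂)=-0.00614 - 0.03558j
  term(m=-2) = 0.00569 + 0.02601j   from Y*(Ω₁)=-0.12044 + 0.08685j, Y(Ω₂)=0.07142 - 0.16450j
  term(m=-1) = 0.11177 - 0.13883j   from Y*(Ω₁)=0.39264 - 0.12681j, Y(Ω₂)=0.36118 - 0.23694j
  term(m=+0) = -0.14143 + 0.00000j   from Y*(Ω₁)=-0.41361 + 0.00000j, Y(Ω₂)=0.34195 + 0.00000j
  term(m=+1) = 0.11177 + 0.13883j   from Y*(Ω₁)=-0.39264 - 0.12681j, Y(Ω₂)=-0.36118 - 0.23694j
  term(m=+2) = 0.00569 - 0.02601j   from Y*(Ω₁)=-0.12044 - 0.08685j, Y(Ω₂)=0.07142 + 0.16450j
  term(m=+3) = -0.00085 + 0.00042j   from Y*(Ω₁)=-0.01557 - 0.02119j, Y(Ω₂)=0.00614 - 0.03558j
Total Σ_m = 0.09177 + 0.00000j. Multiply by 1.795196: 0.16475 + 0.00000j. P_3(cos γ) = 0.164753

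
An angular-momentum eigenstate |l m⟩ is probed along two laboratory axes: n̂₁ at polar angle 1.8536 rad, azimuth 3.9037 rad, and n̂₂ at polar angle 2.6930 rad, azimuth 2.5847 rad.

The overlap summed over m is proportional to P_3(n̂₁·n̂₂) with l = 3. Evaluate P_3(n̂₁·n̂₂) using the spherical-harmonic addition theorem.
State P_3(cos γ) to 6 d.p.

-0.420764

Addition theorem: P_3(cos γ) = (4π/7) Σ_m Y*_{lm}(Ω₁) Y_{lm}(Ω₂), m = −3…3:
  term(m=-3) = (-0.008621, -0.009154)   from Y*(Ω₁)=(0.242366, -0.278844), Y(Ω₂)=(0.003394, -0.033866)
  term(m=-2) = (-0.039895, 0.021981)   from Y*(Ω₁)=(-0.012245, -0.262692), Y(Ω₂)=(-0.076432, -0.155434)
  term(m=-1) = (-0.020248, -0.078707)   from Y*(Ω₁)=(0.137091, 0.130849), Y(Ω₂)=(-0.364036, -0.226659)
  term(m=+0) = (-0.096856, 0.000000)   from Y*(Ω₁)=(0.271860, -0.000000), Y(Ω₂)=(-0.356271, 0.000000)
  term(m=+1) = (-0.020248, 0.078707)   from Y*(Ω₁)=(-0.137091, 0.130849), Y(Ω₂)=(0.364036, -0.226659)
  term(m=+2) = (-0.039895, -0.021981)   from Y*(Ω₁)=(-0.012245, 0.262692), Y(Ω₂)=(-0.076432, 0.155434)
  term(m=+3) = (-0.008621, 0.009154)   from Y*(Ω₁)=(-0.242366, -0.278844), Y(Ω₂)=(-0.003394, -0.033866)
Total Σ_m = (-0.234383, -0.000000). Multiply by 1.795196: (-0.420764, -0.000000). P_3(cos γ) = -0.420764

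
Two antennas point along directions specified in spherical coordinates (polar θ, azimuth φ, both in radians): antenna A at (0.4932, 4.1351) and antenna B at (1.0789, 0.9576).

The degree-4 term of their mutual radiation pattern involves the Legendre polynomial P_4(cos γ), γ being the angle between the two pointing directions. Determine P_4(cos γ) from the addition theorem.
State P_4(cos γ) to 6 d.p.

Expand P_4 via completeness: Σ_{m} conj(Y_{4,m}) at Ω₁ times Y_{4,m} at Ω₂ —
  m=-4: Y*=-0.01497 - 0.01644j  Y=-0.20622 + 0.16979j  product 0.00588 + 0.00085j
  m=-3: Y*=0.11549 - 0.01876j  Y=-0.39030 - 0.10751j  product -0.04709 - 0.00509j
  m=-2: Y*=-0.13433 + 0.30388j  Y=-0.04927 - 0.13736j  product 0.04836 + 0.00348j
  m=-1: Y*=-0.26174 - 0.40187j  Y=-0.16304 + 0.23170j  product 0.13579 + 0.00488j
  m=+0: Y*=0.08383 + 0.00000j  Y=-0.20633 + 0.00000j  product -0.01730 + 0.00000j
  m=+1: Y*=0.26174 - 0.40187j  Y=0.16304 + 0.23170j  product 0.13579 - 0.00488j
  m=+2: Y*=-0.13433 - 0.30388j  Y=-0.04927 + 0.13736j  product 0.04836 - 0.00348j
  m=+3: Y*=-0.11549 - 0.01876j  Y=0.39030 - 0.10751j  product -0.04709 + 0.00509j
  m=+4: Y*=-0.01497 + 0.01644j  Y=-0.20622 - 0.16979j  product 0.00588 - 0.00085j
Total Σ_m = 0.26857 + 0.00000j. Multiply by 1.396263: 0.37500 + 0.00000j. P_4(cos γ) = 0.374996

0.374996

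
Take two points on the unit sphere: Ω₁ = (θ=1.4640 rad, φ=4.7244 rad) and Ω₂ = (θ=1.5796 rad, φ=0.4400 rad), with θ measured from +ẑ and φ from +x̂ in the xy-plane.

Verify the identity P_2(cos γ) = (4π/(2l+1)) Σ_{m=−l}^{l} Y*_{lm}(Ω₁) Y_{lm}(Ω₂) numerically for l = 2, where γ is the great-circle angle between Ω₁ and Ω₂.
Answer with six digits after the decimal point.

-0.243403

Term-by-term m-sum for l=2 (normalisation 4π/5 = 2.513274):
  term(m=-2) = -0.096684+0.111395i   from Y*(Ω₁)=-0.381775-0.009173i, Y(Ω₂)=+0.246096-0.297693i
  term(m=-1) = +0.000231+0.000507i   from Y*(Ω₁)=+0.000983-0.081874i, Y(Ω₂)=-0.006153+0.002897i
  term(m=+0) = +0.096059+0.000000i   from Y*(Ω₁)=-0.304641-0.000000i, Y(Ω₂)=-0.315318+0.000000i
  term(m=+1) = +0.000231-0.000507i   from Y*(Ω₁)=-0.000983-0.081874i, Y(Ω₂)=+0.006153+0.002897i
  term(m=+2) = -0.096684-0.111395i   from Y*(Ω₁)=-0.381775+0.009173i, Y(Ω₂)=+0.246096+0.297693i
Total Σ_m = -0.096847+0.000000i. Multiply by 2.513274: -0.243403+0.000000i. P_2(cos γ) = -0.243403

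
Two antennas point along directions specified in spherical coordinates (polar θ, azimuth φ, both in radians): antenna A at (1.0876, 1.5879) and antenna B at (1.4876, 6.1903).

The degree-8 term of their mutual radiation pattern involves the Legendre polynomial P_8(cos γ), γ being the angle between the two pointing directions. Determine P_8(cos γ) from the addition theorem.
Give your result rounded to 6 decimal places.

Addition theorem: P_8(cos γ) = (4π/17) Σ_m Y*_{lm}(Ω₁) Y_{lm}(Ω₂), m = −8…8:
  m=-8: 0.19304 + 0.02658j × 0.36918 + 0.33919j = 0.06225 + 0.07529j  (running Σ = 0.06225 + 0.07529j)
  m=-7: 0.04885 - 0.40604j × 0.13310 + 0.10123j = 0.04760 - 0.04910j  (running Σ = 0.10986 + 0.02619j)
  m=-6: -0.40402 - 0.04161j × -0.28047 - 0.17479j = 0.10604 + 0.08229j  (running Σ = 0.21590 + 0.10848j)
  m=-5: -0.00418 + 0.04877j × -0.17198 - 0.08616j = 0.00492 - 0.00803j  (running Σ = 0.22082 + 0.10045j)
  m=-4: -0.32863 - 0.02252j × 0.25602 + 0.09975j = -0.08189 - 0.03855j  (running Σ = 0.13893 + 0.06190j)
  m=-3: -0.01149 + 0.22378j × 0.19492 + 0.05577j = -0.01472 + 0.04298j  (running Σ = 0.12421 + 0.10488j)
  m=-2: -0.22711 - 0.00777j × -0.24520 - 0.04608j = 0.05533 + 0.01237j  (running Σ = 0.17954 + 0.11725j)
  m=-1: -0.00470 + 0.27454j × -0.20592 - 0.01918j = 0.00623 - 0.05644j  (running Σ = 0.18578 + 0.06081j)
  m=0: -0.19011 + 0.00000j × 0.24194 + 0.00000j = -0.04600 + 0.00000j  (running Σ = 0.13978 + 0.06081j)
  m=1: 0.00470 + 0.27454j × 0.20592 - 0.01918j = 0.00623 + 0.05644j  (running Σ = 0.14601 + 0.11725j)
  m=2: -0.22711 + 0.00777j × -0.24520 + 0.04608j = 0.05533 - 0.01237j  (running Σ = 0.20134 + 0.10488j)
  m=3: 0.01149 + 0.22378j × -0.19492 + 0.05577j = -0.01472 - 0.04298j  (running Σ = 0.18663 + 0.06190j)
  m=4: -0.32863 + 0.02252j × 0.25602 - 0.09975j = -0.08189 + 0.03855j  (running Σ = 0.10473 + 0.10045j)
  m=5: 0.00418 + 0.04877j × 0.17198 - 0.08616j = 0.00492 + 0.00803j  (running Σ = 0.10966 + 0.10848j)
  m=6: -0.40402 + 0.04161j × -0.28047 + 0.17479j = 0.10604 - 0.08229j  (running Σ = 0.21570 + 0.02619j)
  m=7: -0.04885 - 0.40604j × -0.13310 + 0.10123j = 0.04760 + 0.04910j  (running Σ = 0.26331 + 0.07529j)
  m=8: 0.19304 - 0.02658j × 0.36918 - 0.33919j = 0.06225 - 0.07529j  (running Σ = 0.32556 - 0.00000j)
Σ over m = 0.32556 - 0.00000j; ×(4π/17) → 0.24065 - 0.00000j. Real part: 0.240651

0.240651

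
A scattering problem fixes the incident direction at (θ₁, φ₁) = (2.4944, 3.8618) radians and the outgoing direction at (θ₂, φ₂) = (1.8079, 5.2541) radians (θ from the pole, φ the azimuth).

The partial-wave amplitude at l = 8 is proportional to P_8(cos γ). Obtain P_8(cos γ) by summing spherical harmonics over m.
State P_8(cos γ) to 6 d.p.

-0.226974

Summing Y*_{l m}(θ₁,φ₁)·Y_{l m}(θ₂,φ₂) over m ∈ [−8, 8]; prefactor 4π/(2·8+1) = 0.739198:
  m=-8: +0.007807-0.004486i × -0.151860+0.381648i = +0.000526+0.003661i  (running Σ = +0.000526+0.003661i)
  m=-7: +0.015399-0.045095i × -0.240399-0.315977i = -0.017951+0.005975i  (running Σ = -0.017424+0.009636i)
  m=-6: -0.058933-0.142906i × -0.054416+0.005937i = +0.004055+0.007426i  (running Σ = -0.013369+0.017062i)
  m=-5: -0.303347-0.150083i × +0.151086-0.326811i = -0.094880+0.076462i  (running Σ = -0.108249+0.093524i)
  m=-4: -0.465772+0.124286i × +0.040115+0.059137i = -0.026034-0.022558i  (running Σ = -0.134283+0.070965i)
  m=-3: -0.191162+0.285614i × +0.316881-0.017235i = -0.055653+0.093800i  (running Σ = -0.189937+0.164766i)
  m=-2: -0.016094-0.122737i × -0.058431+0.110243i = +0.014471+0.005397i  (running Σ = -0.175465+0.170163i)
  m=-1: -0.309707-0.271747i × +0.151450+0.251679i = +0.021488-0.119103i  (running Σ = -0.153977+0.051060i)
  m=0: -0.006439-0.000000i × -0.139756+0.000000i = +0.000900+0.000000i  (running Σ = -0.153077+0.051060i)
  m=1: +0.309707-0.271747i × -0.151450+0.251679i = +0.021488+0.119103i  (running Σ = -0.131589+0.170163i)
  m=2: -0.016094+0.122737i × -0.058431-0.110243i = +0.014471-0.005397i  (running Σ = -0.117118+0.164766i)
  m=3: +0.191162+0.285614i × -0.316881-0.017235i = -0.055653-0.093800i  (running Σ = -0.172771+0.070965i)
  m=4: -0.465772-0.124286i × +0.040115-0.059137i = -0.026034+0.022558i  (running Σ = -0.198805+0.093524i)
  m=5: +0.303347-0.150083i × -0.151086-0.326811i = -0.094880-0.076462i  (running Σ = -0.293685+0.017062i)
  m=6: -0.058933+0.142906i × -0.054416-0.005937i = +0.004055-0.007426i  (running Σ = -0.289630+0.009636i)
  m=7: -0.015399-0.045095i × +0.240399-0.315977i = -0.017951-0.005975i  (running Σ = -0.307581+0.003661i)
  m=8: +0.007807+0.004486i × -0.151860-0.381648i = +0.000526-0.003661i  (running Σ = -0.307054+0.000000i)
Total Σ_m = -0.307054+0.000000i. Multiply by 0.739198: -0.226974+0.000000i. P_8(cos γ) = -0.226974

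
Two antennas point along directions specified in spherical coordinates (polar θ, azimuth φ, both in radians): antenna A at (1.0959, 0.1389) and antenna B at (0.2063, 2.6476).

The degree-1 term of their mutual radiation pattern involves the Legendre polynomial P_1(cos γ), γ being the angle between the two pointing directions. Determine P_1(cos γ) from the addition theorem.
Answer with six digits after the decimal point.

Expand P_1 via completeness: Σ_{m} conj(Y_{1,m}) at Ω₁ times Y_{1,m} at Ω₂ —
  m=-1: +0.304303+0.042542i × -0.062310-0.033556i = -0.017534-0.012862i  (running Σ = -0.017534-0.012862i)
  m=0: +0.223412-0.000000i × +0.478242+0.000000i = +0.106845+0.000000i  (running Σ = +0.089311-0.012862i)
  m=1: -0.304303+0.042542i × +0.062310-0.033556i = -0.017534+0.012862i  (running Σ = +0.071778+0.000000i)
Total Σ_m = +0.071778+0.000000i. Multiply by 4.188790: +0.300661+0.000000i. P_1(cos γ) = 0.300661

0.300661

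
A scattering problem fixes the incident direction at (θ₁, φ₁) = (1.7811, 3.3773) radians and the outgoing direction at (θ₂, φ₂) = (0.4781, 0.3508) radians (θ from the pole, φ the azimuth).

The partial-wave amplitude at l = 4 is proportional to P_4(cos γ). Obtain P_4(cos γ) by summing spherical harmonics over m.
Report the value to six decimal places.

Term-by-term m-sum for l=4 (normalisation 4π/9 = 1.396263):
  m=-4: Y*=(0.237822, 0.327576)  Y=(0.003308, -0.019552)  product (0.007192, -0.003566)
  m=-3: Y*=(0.185803, 0.158775)  Y=(0.053630, -0.094017)  product (0.024892, -0.008953)
  m=-2: Y*=(-0.198092, -0.100977)  Y=(0.244382, -0.206509)  product (-0.069263, 0.016231)
  m=-1: Y*=(-0.253092, -0.060786)  Y=(0.457023, -0.167241)  product (-0.125835, 0.014547)
  m=+0: Y*=(0.186086, -0.000000)  Y=(0.116465, 0.000000)  product (0.021673, 0.000000)
  m=+1: Y*=(0.253092, -0.060786)  Y=(-0.457023, -0.167241)  product (-0.125835, -0.014547)
  m=+2: Y*=(-0.198092, 0.100977)  Y=(0.244382, 0.206509)  product (-0.069263, -0.016231)
  m=+3: Y*=(-0.185803, 0.158775)  Y=(-0.053630, -0.094017)  product (0.024892, 0.008953)
  m=+4: Y*=(0.237822, -0.327576)  Y=(0.003308, 0.019552)  product (0.007192, 0.003566)
Accumulated sum (-0.304355, -0.000000); after 4π/(2l+1) scaling, (-0.424960, -0.000000) ⇒ P_4 = -0.424960

-0.424960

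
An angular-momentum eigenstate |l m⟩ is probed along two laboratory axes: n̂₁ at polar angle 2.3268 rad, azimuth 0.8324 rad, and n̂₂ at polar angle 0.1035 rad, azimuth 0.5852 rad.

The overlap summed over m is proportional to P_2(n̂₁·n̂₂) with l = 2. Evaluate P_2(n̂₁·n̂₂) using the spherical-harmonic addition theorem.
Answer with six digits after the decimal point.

0.057167

Summing Y*_{l m}(θ₁,φ₁)·Y_{l m}(θ₂,φ₂) over m ∈ [−2, 2]; prefactor 4π/(2·2+1) = 2.513274:
  [-2]  conj(Y_{2,-2})(Ω₁) = -0.019194+0.203582i ; Y_{2,-2}(Ω₂) = +0.001607-0.003797i ; Δ = +0.000742+0.000400i
  [-1]  conj(Y_{2,-1})(Ω₁) = -0.259553-0.285175i ; Y_{2,-1}(Ω₂) = +0.066179-0.043852i ; Δ = -0.029682-0.007491i
  [+0]  conj(Y_{2,0})(Ω₁) = +0.129899-0.000000i ; Y_{2,0}(Ω₂) = +0.620684+0.000000i ; Δ = +0.080626+0.000000i
  [+1]  conj(Y_{2,1})(Ω₁) = +0.259553-0.285175i ; Y_{2,1}(Ω₂) = -0.066179-0.043852i ; Δ = -0.029682+0.007491i
  [+2]  conj(Y_{2,2})(Ω₁) = -0.019194-0.203582i ; Y_{2,2}(Ω₂) = +0.001607+0.003797i ; Δ = +0.000742-0.000400i
Total Σ_m = +0.022746-0.000000i. Multiply by 2.513274: +0.057167-0.000000i. P_2(cos γ) = 0.057167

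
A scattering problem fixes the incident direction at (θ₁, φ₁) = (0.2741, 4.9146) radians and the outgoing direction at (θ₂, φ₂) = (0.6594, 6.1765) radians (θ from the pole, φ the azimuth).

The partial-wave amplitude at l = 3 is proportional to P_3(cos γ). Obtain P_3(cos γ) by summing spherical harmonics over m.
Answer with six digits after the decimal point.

Expand P_3 via completeness: Σ_{m} conj(Y_{3,m}) at Ω₁ times Y_{3,m} at Ω₂ —
  m=-3: Y*=(-0.004717, 0.006798)  Y=(0.091066, 0.030184)  product (-0.000635, 0.000477)
  m=-2: Y*=(-0.066269, -0.028364)  Y=(0.296294, 0.064198)  product (-0.017814, -0.012658)
  m=-1: Y*=(0.063839, -0.311391)  Y=(0.418019, 0.044766)  product (0.040626, -0.127310)
  m=+0: Y*=(0.586885, -0.000000)  Y=(0.036380, 0.000000)  product (0.021351, 0.000000)
  m=+1: Y*=(-0.063839, -0.311391)  Y=(-0.418019, 0.044766)  product (0.040626, 0.127310)
  m=+2: Y*=(-0.066269, 0.028364)  Y=(0.296294, -0.064198)  product (-0.017814, 0.012658)
  m=+3: Y*=(0.004717, 0.006798)  Y=(-0.091066, 0.030184)  product (-0.000635, -0.000477)
Σ over m = (0.065705, 0.000000); ×(4π/7) → (0.117953, 0.000000). Real part: 0.117953

0.117953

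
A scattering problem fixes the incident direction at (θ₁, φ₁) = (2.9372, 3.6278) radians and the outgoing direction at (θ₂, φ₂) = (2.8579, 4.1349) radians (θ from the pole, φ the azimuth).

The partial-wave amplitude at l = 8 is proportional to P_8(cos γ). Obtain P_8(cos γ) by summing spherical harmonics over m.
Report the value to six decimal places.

Term-by-term m-sum for l=8 (normalisation 4π/17 = 0.739198):
  [-8]  conj(Y_{8,-8})(Ω₁) = -0.000001-0.000001i ; Y_{8,-8}(Ω₂) = -0.000002-0.000019i ; Δ = -0.000000+0.000000i
  [-7]  conj(Y_{8,-7})(Ω₁) = -0.000028-0.000007i ; Y_{8,-7}(Ω₂) = +0.000209-0.000165i ; Δ = -0.000000+0.000000i
  [-6]  conj(Y_{8,-6})(Ω₁) = -0.000343+0.000078i ; Y_{8,-6}(Ω₂) = +0.002201+0.000738i ; Δ = -0.000001-0.000000i
  [-5]  conj(Y_{8,-5})(Ω₁) = -0.002367+0.002036i ; Y_{8,-5}(Ω₂) = +0.003650+0.014052i ; Δ = -0.000037-0.000026i
  [-4]  conj(Y_{8,-4})(Ω₁) = -0.007516+0.019148i ; Y_{8,-4}(Ω₂) = -0.045114+0.049491i ; Δ = -0.000609-0.001236i
  [-3]  conj(Y_{8,-3})(Ω₁) = +0.011147+0.098957i ; Y_{8,-3}(Ω₂) = -0.220789-0.036009i ; Δ = +0.001102-0.022250i
  [-2]  conj(Y_{8,-2})(Ω₁) = +0.188816+0.276952i ; Y_{8,-2}(Ω₂) = -0.203110-0.459976i ; Δ = +0.089041-0.143102i
  [-1]  conj(Y_{8,-1})(Ω₁) = +0.598011+0.316064i ; Y_{8,-1}(Ω₂) = +0.331541-0.508822i ; Δ = +0.359086-0.199493i
  [+0]  conj(Y_{8,0})(Ω₁) = +0.438615-0.000000i ; Y_{8,0}(Ω₂) = -0.004829+0.000000i ; Δ = -0.002118+0.000000i
  [+1]  conj(Y_{8,1})(Ω₁) = -0.598011+0.316064i ; Y_{8,1}(Ω₂) = -0.331541-0.508822i ; Δ = +0.359086+0.199493i
  [+2]  conj(Y_{8,2})(Ω₁) = +0.188816-0.276952i ; Y_{8,2}(Ω₂) = -0.203110+0.459976i ; Δ = +0.089041+0.143102i
  [+3]  conj(Y_{8,3})(Ω₁) = -0.011147+0.098957i ; Y_{8,3}(Ω₂) = +0.220789-0.036009i ; Δ = +0.001102+0.022250i
  [+4]  conj(Y_{8,4})(Ω₁) = -0.007516-0.019148i ; Y_{8,4}(Ω₂) = -0.045114-0.049491i ; Δ = -0.000609+0.001236i
  [+5]  conj(Y_{8,5})(Ω₁) = +0.002367+0.002036i ; Y_{8,5}(Ω₂) = -0.003650+0.014052i ; Δ = -0.000037+0.000026i
  [+6]  conj(Y_{8,6})(Ω₁) = -0.000343-0.000078i ; Y_{8,6}(Ω₂) = +0.002201-0.000738i ; Δ = -0.000001+0.000000i
  [+7]  conj(Y_{8,7})(Ω₁) = +0.000028-0.000007i ; Y_{8,7}(Ω₂) = -0.000209-0.000165i ; Δ = -0.000000-0.000000i
  [+8]  conj(Y_{8,8})(Ω₁) = -0.000001+0.000001i ; Y_{8,8}(Ω₂) = -0.000002+0.000019i ; Δ = -0.000000-0.000000i
Accumulated sum +0.895047-0.000000i; after 4π/(2l+1) scaling, +0.661617-0.000000i ⇒ P_8 = 0.661617

0.661617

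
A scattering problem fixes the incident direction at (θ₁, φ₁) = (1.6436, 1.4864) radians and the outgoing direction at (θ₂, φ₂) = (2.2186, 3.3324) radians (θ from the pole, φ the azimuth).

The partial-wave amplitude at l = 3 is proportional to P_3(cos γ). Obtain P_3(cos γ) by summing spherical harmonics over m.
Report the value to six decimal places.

0.245564

Addition theorem: P_3(cos γ) = (4π/7) Σ_m Y*_{lm}(Ω₁) Y_{lm}(Ω₂), m = −3…3:
  m=-3: Y*=(-0.103683, -0.400721)  Y=(-0.177828, 0.114591)  product (0.064357, 0.059378)
  m=-2: Y*=(0.072894, -0.012422)  Y=(-0.363931, 0.146040)  product (-0.024714, 0.015166)
  m=-1: Y*=(-0.026452, -0.312680)  Y=(-0.207657, 0.040110)  product (0.018035, 0.063869)
  m=+0: Y*=(0.080716, -0.000000)  Y=(0.265569, 0.000000)  product (0.021436, 0.000000)
  m=+1: Y*=(0.026452, -0.312680)  Y=(0.207657, 0.040110)  product (0.018035, -0.063869)
  m=+2: Y*=(0.072894, 0.012422)  Y=(-0.363931, -0.146040)  product (-0.024714, -0.015166)
  m=+3: Y*=(0.103683, -0.400721)  Y=(0.177828, 0.114591)  product (0.064357, -0.059378)
Total Σ_m = (0.136790, 0.000000). Multiply by 1.795196: (0.245564, 0.000000). P_3(cos γ) = 0.245564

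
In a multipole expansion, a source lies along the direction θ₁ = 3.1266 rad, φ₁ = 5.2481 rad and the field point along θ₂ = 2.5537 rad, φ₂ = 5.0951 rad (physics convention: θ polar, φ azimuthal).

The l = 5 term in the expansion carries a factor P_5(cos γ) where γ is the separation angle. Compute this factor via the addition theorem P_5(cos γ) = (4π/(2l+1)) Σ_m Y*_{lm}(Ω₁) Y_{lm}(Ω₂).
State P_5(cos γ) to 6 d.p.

-0.317044

Term-by-term m-sum for l=5 (normalisation 4π/11 = 1.142397):
  m=-5: 0.00000 + 0.00000j × 0.02294 - 0.00819j = 0.00000 + 0.00000j  (running Σ = 0.00000 + 0.00000j)
  m=-4: 0.00000 - 0.00000j × -0.00462 + 0.11546j = 0.00000 + 0.00000j  (running Σ = 0.00000 + 0.00000j)
  m=-3: -0.00001 - 0.00000j × -0.28158 - 0.12665j = 0.00000 + 0.00000j  (running Σ = 0.00000 + 0.00000j)
  m=-2: 0.00036 + 0.00067j × 0.33695 - 0.32375j = 0.00034 + 0.00011j  (running Σ = 0.00034 + 0.00011j)
  m=-1: 0.01959 - 0.03301j × 0.09116 + 0.22646j = 0.00926 + 0.00143j  (running Σ = 0.00960 + 0.00154j)
  m=0: -0.93403 + 0.00000j × 0.31769 + 0.00000j = -0.29673 + 0.00000j  (running Σ = -0.28713 + 0.00154j)
  m=1: -0.01959 - 0.03301j × -0.09116 + 0.22646j = 0.00926 - 0.00143j  (running Σ = -0.27787 + 0.00011j)
  m=2: 0.00036 - 0.00067j × 0.33695 + 0.32375j = 0.00034 - 0.00011j  (running Σ = -0.27753 + 0.00000j)
  m=3: 0.00001 - 0.00000j × 0.28158 - 0.12665j = 0.00000 - 0.00000j  (running Σ = -0.27752 + 0.00000j)
  m=4: 0.00000 + 0.00000j × -0.00462 - 0.11546j = 0.00000 - 0.00000j  (running Σ = -0.27752 + 0.00000j)
  m=5: -0.00000 + 0.00000j × -0.02294 - 0.00819j = 0.00000 - 0.00000j  (running Σ = -0.27752 - 0.00000j)
Accumulated sum -0.27752 - 0.00000j; after 4π/(2l+1) scaling, -0.31704 - 0.00000j ⇒ P_5 = -0.317044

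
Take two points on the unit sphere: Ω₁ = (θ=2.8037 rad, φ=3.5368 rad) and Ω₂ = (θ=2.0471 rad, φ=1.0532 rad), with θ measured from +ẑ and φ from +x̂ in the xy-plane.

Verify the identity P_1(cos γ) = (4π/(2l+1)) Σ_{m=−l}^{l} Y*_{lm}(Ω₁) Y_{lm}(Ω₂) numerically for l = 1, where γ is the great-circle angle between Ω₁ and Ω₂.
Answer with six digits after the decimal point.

0.199476

Summing Y*_{l m}(θ₁,φ₁)·Y_{l m}(θ₂,φ₂) over m ∈ [−1, 1]; prefactor 4π/(2·1+1) = 4.188790:
  m=-1: -0.105703-0.044094i × +0.151921-0.266820i = -0.027824+0.021505i  (running Σ = -0.027824+0.021505i)
  m=0: -0.460975-0.000000i × -0.224023+0.000000i = +0.103269+0.000000i  (running Σ = +0.075445+0.021505i)
  m=1: +0.105703-0.044094i × -0.151921-0.266820i = -0.027824-0.021505i  (running Σ = +0.047621+0.000000i)
Σ over m = +0.047621+0.000000i; ×(4π/3) → +0.199476+0.000000i. Real part: 0.199476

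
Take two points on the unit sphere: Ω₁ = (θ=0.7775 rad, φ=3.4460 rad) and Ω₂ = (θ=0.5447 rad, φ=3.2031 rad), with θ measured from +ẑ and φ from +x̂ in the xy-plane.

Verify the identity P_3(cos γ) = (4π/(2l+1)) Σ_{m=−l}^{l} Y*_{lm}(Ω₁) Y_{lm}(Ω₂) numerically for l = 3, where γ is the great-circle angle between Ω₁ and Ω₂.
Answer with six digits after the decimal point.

0.784619

Term-by-term m-sum for l=3 (normalisation 4π/7 = 1.795196):
  m=-3: -0.088031-0.113996i × -0.057060+0.010650i = +0.006237+0.005567i  (running Σ = +0.006237+0.005567i)
  m=-2: +0.294019+0.204977i × +0.232911-0.028797i = +0.074383+0.039275i  (running Σ = +0.080620+0.044842i)
  m=-1: -0.332973-0.104611i × -0.444189+0.027355i = +0.150765+0.037358i  (running Σ = +0.231385+0.082200i)
  m=0: -0.122473-0.000000i × +0.209869+0.000000i = -0.025703-0.000000i  (running Σ = +0.205681+0.082200i)
  m=1: +0.332973-0.104611i × +0.444189+0.027355i = +0.150765-0.037358i  (running Σ = +0.356446+0.044842i)
  m=2: +0.294019-0.204977i × +0.232911+0.028797i = +0.074383-0.039275i  (running Σ = +0.430829+0.005567i)
  m=3: +0.088031-0.113996i × +0.057060+0.010650i = +0.006237-0.005567i  (running Σ = +0.437066+0.000000i)
Σ over m = +0.437066+0.000000i; ×(4π/7) → +0.784619+0.000000i. Real part: 0.784619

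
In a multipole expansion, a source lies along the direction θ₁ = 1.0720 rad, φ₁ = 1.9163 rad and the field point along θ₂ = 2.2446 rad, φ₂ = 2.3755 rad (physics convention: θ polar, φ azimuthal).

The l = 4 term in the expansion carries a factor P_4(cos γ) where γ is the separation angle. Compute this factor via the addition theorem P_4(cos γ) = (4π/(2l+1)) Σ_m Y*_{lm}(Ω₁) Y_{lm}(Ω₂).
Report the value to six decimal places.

0.042951

Summing Y*_{l m}(θ₁,φ₁)·Y_{l m}(θ₂,φ₂) over m ∈ [−4, 4]; prefactor 4π/(2·4+1) = 1.396263:
  [-4]  conj(Y_{4,-4})(Ω₁) = 0.04939 + 0.25850j ; Y_{4,-4}(Ω₂) = -0.16454 + 0.01273j ; Δ = -0.01142 - 0.04190j
  [-3]  conj(Y_{4,-3})(Ω₁) = 0.34897 - 0.20648j ; Y_{4,-3}(Ω₂) = -0.24784 + 0.27835j ; Δ = -0.02902 + 0.14831j
  [-2]  conj(Y_{4,-2})(Ω₁) = -0.11965 - 0.09895j ; Y_{4,-2}(Ω₂) = 0.01361 + 0.35219j ; Δ = 0.03322 - 0.04348j
  [-1]  conj(Y_{4,-1})(Ω₁) = 0.09410 - 0.26144j ; Y_{4,-1}(Ω₂) = -0.04566 - 0.04393j ; Δ = -0.01578 + 0.00780j
  [+0]  conj(Y_{4,0})(Ω₁) = -0.21499 + 0.00000j ; Y_{4,0}(Ω₂) = -0.35699 + 0.00000j ; Δ = 0.07675 + 0.00000j
  [+1]  conj(Y_{4,1})(Ω₁) = -0.09410 - 0.26144j ; Y_{4,1}(Ω₂) = 0.04566 - 0.04393j ; Δ = -0.01578 - 0.00780j
  [+2]  conj(Y_{4,2})(Ω₁) = -0.11965 + 0.09895j ; Y_{4,2}(Ω₂) = 0.01361 - 0.35219j ; Δ = 0.03322 + 0.04348j
  [+3]  conj(Y_{4,3})(Ω₁) = -0.34897 - 0.20648j ; Y_{4,3}(Ω₂) = 0.24784 + 0.27835j ; Δ = -0.02902 - 0.14831j
  [+4]  conj(Y_{4,4})(Ω₁) = 0.04939 - 0.25850j ; Y_{4,4}(Ω₂) = -0.16454 - 0.01273j ; Δ = -0.01142 + 0.04190j
Total Σ_m = 0.03076 - 0.00000j. Multiply by 1.396263: 0.04295 - 0.00000j. P_4(cos γ) = 0.042951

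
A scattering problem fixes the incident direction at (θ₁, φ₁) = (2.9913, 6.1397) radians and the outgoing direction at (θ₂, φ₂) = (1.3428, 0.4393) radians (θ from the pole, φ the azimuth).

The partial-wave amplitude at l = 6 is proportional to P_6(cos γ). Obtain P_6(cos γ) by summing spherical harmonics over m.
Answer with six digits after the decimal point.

Term-by-term m-sum for l=6 (normalisation 4π/13 = 0.966644):
  m=-6: Y*=(0.000004, -0.000004)  Y=(-0.361081, -0.199984)  product (-0.000002, 0.000001)
  m=-5: Y*=(-0.000094, 0.000082)  Y=(-0.194307, -0.268917)  product (0.000040, 0.000009)
  m=-4: Y*=(0.001469, -0.000950)  Y=(0.026079, 0.138284)  product (0.000170, 0.000178)
  m=-3: Y*=(-0.015233, 0.006994)  Y=(-0.083020, 0.321248)  product (-0.000982, -0.005474)
  m=-2: Y*=(0.104628, -0.030877)  Y=(0.032851, -0.039626)  product (0.002214, -0.005160)
  m=-1: Y*=(-0.435181, 0.062874)  Y=(0.291723, -0.137088)  product (-0.118333, 0.078000)
  m=+0: Y*=(0.789599, -0.000000)  Y=(-0.027151, 0.000000)  product (-0.021439, 0.000000)
  m=+1: Y*=(0.435181, 0.062874)  Y=(-0.291723, -0.137088)  product (-0.118333, -0.078000)
  m=+2: Y*=(0.104628, 0.030877)  Y=(0.032851, 0.039626)  product (0.002214, 0.005160)
  m=+3: Y*=(0.015233, 0.006994)  Y=(0.083020, 0.321248)  product (-0.000982, 0.005474)
  m=+4: Y*=(0.001469, 0.000950)  Y=(0.026079, -0.138284)  product (0.000170, -0.000178)
  m=+5: Y*=(0.000094, 0.000082)  Y=(0.194307, -0.268917)  product (0.000040, -0.000009)
  m=+6: Y*=(0.000004, 0.000004)  Y=(-0.361081, 0.199984)  product (-0.000002, -0.000001)
Total Σ_m = (-0.255227, -0.000000). Multiply by 0.966644: (-0.246714, -0.000000). P_6(cos γ) = -0.246714

-0.246714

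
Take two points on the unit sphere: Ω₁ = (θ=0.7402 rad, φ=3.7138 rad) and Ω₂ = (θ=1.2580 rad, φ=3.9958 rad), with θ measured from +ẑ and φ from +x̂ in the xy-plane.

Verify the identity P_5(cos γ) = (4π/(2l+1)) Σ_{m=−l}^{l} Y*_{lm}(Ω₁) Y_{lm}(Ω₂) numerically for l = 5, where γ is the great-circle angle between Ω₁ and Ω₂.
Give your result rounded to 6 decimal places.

-0.306891

Term-by-term m-sum for l=5 (normalisation 4π/11 = 1.142397):
  term(m=-5) = (0.003753, -0.023139)   from Y*(Ω₁)=(0.062233, -0.017933), Y(Ω₂)=(0.154606, -0.327254)
  term(m=-4) = (0.035560, -0.074990)   from Y*(Ω₁)=(-0.147509, 0.168853), Y(Ω₂)=(-0.356229, 0.100600)
  term(m=-3) = (-0.012103, 0.013666)   from Y*(Ω₁)=(0.060239, -0.410157), Y(Ω₂)=(-0.036858, -0.024094)
  term(m=-2) = (-0.103312, 0.065348)   from Y*(Ω₁)=(0.149574, 0.329279), Y(Ω₂)=(0.046370, 0.334815)
  term(m=-1) = (0.003399, -0.000985)   from Y*(Ω₁)=(0.071053, 0.045764), Y(Ω₂)=(0.027500, -0.031571)
  term(m=+0) = (-0.123233, -0.000000)   from Y*(Ω₁)=(-0.383180, -0.000000), Y(Ω₂)=(0.321605, 0.000000)
  term(m=+1) = (0.003399, 0.000985)   from Y*(Ω₁)=(-0.071053, 0.045764), Y(Ω₂)=(-0.027500, -0.031571)
  term(m=+2) = (-0.103312, -0.065348)   from Y*(Ω₁)=(0.149574, -0.329279), Y(Ω₂)=(0.046370, -0.334815)
  term(m=+3) = (-0.012103, -0.013666)   from Y*(Ω₁)=(-0.060239, -0.410157), Y(Ω₂)=(0.036858, -0.024094)
  term(m=+4) = (0.035560, 0.074990)   from Y*(Ω₁)=(-0.147509, -0.168853), Y(Ω₂)=(-0.356229, -0.100600)
  term(m=+5) = (0.003753, 0.023139)   from Y*(Ω₁)=(-0.062233, -0.017933), Y(Ω₂)=(-0.154606, -0.327254)
Total Σ_m = (-0.268638, 0.000000). Multiply by 1.142397: (-0.306891, 0.000000). P_5(cos γ) = -0.306891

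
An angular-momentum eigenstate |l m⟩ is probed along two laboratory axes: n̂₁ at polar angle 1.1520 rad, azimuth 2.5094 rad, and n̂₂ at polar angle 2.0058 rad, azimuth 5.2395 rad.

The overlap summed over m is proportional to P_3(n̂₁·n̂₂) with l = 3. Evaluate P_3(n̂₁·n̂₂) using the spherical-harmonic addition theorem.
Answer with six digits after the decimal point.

Term-by-term m-sum for l=3 (normalisation 4π/7 = 1.795196):
  [-3]  conj(Y_{3,-3})(Ω₁) = (0.101818, 0.301399) ; Y_{3,-3}(Ω₂) = (-0.311156, 0.003279) ; Δ = (-0.032669, -0.093448)
  [-2]  conj(Y_{3,-2})(Ω₁) = (0.104630, -0.330716) ; Y_{3,-2}(Ω₂) = (0.174938, -0.307978) ; Δ = (-0.083549, -0.090079)
  [-1]  conj(Y_{3,-1})(Ω₁) = (0.041239, -0.030206) ; Y_{3,-1}(Ω₂) = (-0.016520, -0.028383) ; Δ = (-0.001539, -0.000671)
  [+0]  conj(Y_{3,0})(Ω₁) = (-0.329787, -0.000000) ; Y_{3,0}(Ω₂) = (0.332145, 0.000000) ; Δ = (-0.109537, -0.000000)
  [+1]  conj(Y_{3,1})(Ω₁) = (-0.041239, -0.030206) ; Y_{3,1}(Ω₂) = (0.016520, -0.028383) ; Δ = (-0.001539, 0.000671)
  [+2]  conj(Y_{3,2})(Ω₁) = (0.104630, 0.330716) ; Y_{3,2}(Ω₂) = (0.174938, 0.307978) ; Δ = (-0.083549, 0.090079)
  [+3]  conj(Y_{3,3})(Ω₁) = (-0.101818, 0.301399) ; Y_{3,3}(Ω₂) = (0.311156, 0.003279) ; Δ = (-0.032669, 0.093448)
Total Σ_m = (-0.345052, -0.000000). Multiply by 1.795196: (-0.619436, -0.000000). P_3(cos γ) = -0.619436

-0.619436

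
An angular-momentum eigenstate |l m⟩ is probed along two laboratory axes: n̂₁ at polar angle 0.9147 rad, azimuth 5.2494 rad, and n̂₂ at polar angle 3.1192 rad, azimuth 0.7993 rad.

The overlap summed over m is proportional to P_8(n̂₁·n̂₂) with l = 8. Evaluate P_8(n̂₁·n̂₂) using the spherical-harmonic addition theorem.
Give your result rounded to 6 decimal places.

Addition theorem: P_8(cos γ) = (4π/17) Σ_m Y*_{lm}(Ω₁) Y_{lm}(Ω₂), m = −8…8:
  m=-8: -0.03239 - 0.07326j × 0.00000 - 0.00000j = -0.00000 - 0.00000j  (running Σ = -0.00000 - 0.00000j)
  m=-7: 0.14282 - 0.20112j × -0.00000 - 0.00000j = -0.00000 + 0.00000j  (running Σ = -0.00000 + 0.00000j)
  m=-6: 0.42552 + 0.03432j × 0.00000 + 0.00000j = 0.00000 + 0.00000j  (running Σ = -0.00000 + 0.00000j)
  m=-5: 0.17637 + 0.35911j × 0.00000 - 0.00000j = 0.00000 + 0.00000j  (running Σ = 0.00000 + 0.00000j)
  m=-4: -0.02372 + 0.03643j × -0.00000 + 0.00000j = 0.00000 - 0.00000j  (running Σ = 0.00000 - 0.00000j)
  m=-3: 0.33762 + 0.01359j × 0.00012 + 0.00011j = 0.00004 + 0.00004j  (running Σ = 0.00004 + 0.00004j)
  m=-2: 0.11132 + 0.20533j × -0.00014 - 0.00516j = 0.00104 - 0.00060j  (running Σ = 0.00108 - 0.00057j)
  m=-1: 0.12386 - 0.20804j × -0.07670 + 0.07886j = 0.00691 + 0.02572j  (running Σ = 0.00799 + 0.02516j)
  m=0: 0.27424 + 0.00000j × 1.15263 + 0.00000j = 0.31609 + 0.00000j  (running Σ = 0.32408 + 0.02516j)
  m=1: -0.12386 - 0.20804j × 0.07670 + 0.07886j = 0.00691 - 0.02572j  (running Σ = 0.33099 - 0.00057j)
  m=2: 0.11132 - 0.20533j × -0.00014 + 0.00516j = 0.00104 + 0.00060j  (running Σ = 0.33203 + 0.00004j)
  m=3: -0.33762 + 0.01359j × -0.00012 + 0.00011j = 0.00004 - 0.00004j  (running Σ = 0.33207 - 0.00000j)
  m=4: -0.02372 - 0.03643j × -0.00000 - 0.00000j = 0.00000 + 0.00000j  (running Σ = 0.33207 + 0.00000j)
  m=5: -0.17637 + 0.35911j × -0.00000 - 0.00000j = 0.00000 - 0.00000j  (running Σ = 0.33207 + 0.00000j)
  m=6: 0.42552 - 0.03432j × 0.00000 - 0.00000j = 0.00000 - 0.00000j  (running Σ = 0.33207 + 0.00000j)
  m=7: -0.14282 - 0.20112j × 0.00000 - 0.00000j = -0.00000 - 0.00000j  (running Σ = 0.33207 - 0.00000j)
  m=8: -0.03239 + 0.07326j × 0.00000 + 0.00000j = -0.00000 + 0.00000j  (running Σ = 0.33207 + 0.00000j)
Accumulated sum 0.33207 + 0.00000j; after 4π/(2l+1) scaling, 0.24546 + 0.00000j ⇒ P_8 = 0.245464

0.245464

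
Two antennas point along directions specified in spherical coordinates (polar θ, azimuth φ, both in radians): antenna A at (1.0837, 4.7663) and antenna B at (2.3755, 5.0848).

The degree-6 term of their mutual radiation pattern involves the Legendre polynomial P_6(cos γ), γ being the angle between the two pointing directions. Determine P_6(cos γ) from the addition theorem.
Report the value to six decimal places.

Summing Y*_{l m}(θ₁,φ₁)·Y_{l m}(θ₂,φ₂) over m ∈ [−6, 6]; prefactor 4π/(2·6+1) = 0.966644:
  term(m=-6) = (-0.004119, -0.011637)   from Y*(Ω₁)=(-0.218128, -0.073125), Y(Ω₂)=(0.033055, 0.042269)
  term(m=-5) = (0.001770, 0.081533)   from Y*(Ω₁)=(0.112410, -0.406872), Y(Ω₂)=(-0.185063, 0.055479)
  term(m=-4) = (0.034854, -0.113964)   from Y*(Ω₁)=(0.299657, 0.065640), Y(Ω₂)=(0.031492, -0.387214)
  term(m=-3) = (0.030409, -0.043022)   from Y*(Ω₁)=(0.019993, -0.122538), Y(Ω₂)=(0.381423, 0.185928)
  term(m=-2) = (-0.024015, 0.017769)   from Y*(Ω₁)=(0.343789, 0.037212), Y(Ω₂)=(-0.063516, 0.058560)
  term(m=-1) = (0.000640, -0.000211)   from Y*(Ω₁)=(0.000105, -0.001946), Y(Ω₂)=(0.125809, 0.322060)
  term(m=+0) = (-0.065940, 0.000000)   from Y*(Ω₁)=(0.337782, -0.000000), Y(Ω₂)=(-0.195215, 0.000000)
  term(m=+1) = (0.000640, 0.000211)   from Y*(Ω₁)=(-0.000105, -0.001946), Y(Ω₂)=(-0.125809, 0.322060)
  term(m=+2) = (-0.024015, -0.017769)   from Y*(Ω₁)=(0.343789, -0.037212), Y(Ω₂)=(-0.063516, -0.058560)
  term(m=+3) = (0.030409, 0.043022)   from Y*(Ω₁)=(-0.019993, -0.122538), Y(Ω₂)=(-0.381423, 0.185928)
  term(m=+4) = (0.034854, 0.113964)   from Y*(Ω₁)=(0.299657, -0.065640), Y(Ω₂)=(0.031492, 0.387214)
  term(m=+5) = (0.001770, -0.081533)   from Y*(Ω₁)=(-0.112410, -0.406872), Y(Ω₂)=(0.185063, 0.055479)
  term(m=+6) = (-0.004119, 0.011637)   from Y*(Ω₁)=(-0.218128, 0.073125), Y(Ω₂)=(0.033055, -0.042269)
Accumulated sum (0.013137, 0.000000); after 4π/(2l+1) scaling, (0.012699, 0.000000) ⇒ P_6 = 0.012699

0.012699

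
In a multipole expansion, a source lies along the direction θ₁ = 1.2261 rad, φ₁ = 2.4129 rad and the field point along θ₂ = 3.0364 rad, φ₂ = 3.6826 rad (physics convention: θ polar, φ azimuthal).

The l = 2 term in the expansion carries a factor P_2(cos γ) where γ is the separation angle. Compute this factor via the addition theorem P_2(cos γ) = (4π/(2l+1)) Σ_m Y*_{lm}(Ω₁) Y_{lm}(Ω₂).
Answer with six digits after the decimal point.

Term-by-term m-sum for l=2 (normalisation 4π/5 = 2.513274):
  [-2]  conj(Y_{2,-2})(Ω₁) = (0.038722, -0.339970) ; Y_{2,-2}(Ω₂) = (0.002000, -0.003760) ; Δ = (-0.001201, -0.000825)
  [-1]  conj(Y_{2,-1})(Ω₁) = (-0.183301, 0.163608) ; Y_{2,-1}(Ω₂) = (0.069148, -0.041544) ; Δ = (-0.005878, 0.018928)
  [+0]  conj(Y_{2,0})(Ω₁) = (-0.207354, -0.000000) ; Y_{2,0}(Ω₂) = (0.620352, 0.000000) ; Δ = (-0.128632, -0.000000)
  [+1]  conj(Y_{2,1})(Ω₁) = (0.183301, 0.163608) ; Y_{2,1}(Ω₂) = (-0.069148, -0.041544) ; Δ = (-0.005878, -0.018928)
  [+2]  conj(Y_{2,2})(Ω₁) = (0.038722, 0.339970) ; Y_{2,2}(Ω₂) = (0.002000, 0.003760) ; Δ = (-0.001201, 0.000825)
Σ over m = (-0.142790, 0.000000); ×(4π/5) → (-0.358870, 0.000000). Real part: -0.358870

-0.358870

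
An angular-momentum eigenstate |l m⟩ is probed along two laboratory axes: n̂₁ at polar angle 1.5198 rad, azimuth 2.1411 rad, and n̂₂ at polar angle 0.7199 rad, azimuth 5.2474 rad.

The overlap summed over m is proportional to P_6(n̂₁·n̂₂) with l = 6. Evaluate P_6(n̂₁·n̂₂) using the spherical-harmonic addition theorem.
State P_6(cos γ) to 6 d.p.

Summing Y*_{l m}(θ₁,φ₁)·Y_{l m}(θ₂,φ₂) over m ∈ [−6, 6]; prefactor 4π/(2·6+1) = 0.966644:
  term(m=-6) = +0.018594+0.003997i   from Y*(Ω₁)=+0.460631+0.132571i, Y(Ω₂)=+0.039586-0.002715i
  term(m=-5) = -0.013078-0.002332i   from Y*(Ω₁)=-0.024240-0.081209i, Y(Ω₂)=+0.070505-0.139997i
  term(m=-4) = -0.120089-0.017067i   from Y*(Ω₁)=+0.224852-0.261378i, Y(Ω₂)=-0.189621-0.296325i
  term(m=-3) = +0.044149+0.004692i   from Y*(Ω₁)=-0.097316-0.013725i, Y(Ω₂)=-0.451483+0.015463i
  term(m=-2) = +0.059944+0.004238i   from Y*(Ω₁)=-0.129170-0.281508i, Y(Ω₂)=-0.093150+0.170196i
  term(m=-1) = +0.029778+0.001051i   from Y*(Ω₁)=-0.055735+0.086896i, Y(Ω₂)=-0.147158-0.248297i
  term(m=+0) = +0.087462+0.000000i   from Y*(Ω₁)=-0.300637-0.000000i, Y(Ω₂)=-0.290922+0.000000i
  term(m=+1) = +0.029778-0.001051i   from Y*(Ω₁)=+0.055735+0.086896i, Y(Ω₂)=+0.147158-0.248297i
  term(m=+2) = +0.059944-0.004238i   from Y*(Ω₁)=-0.129170+0.281508i, Y(Ω₂)=-0.093150-0.170196i
  term(m=+3) = +0.044149-0.004692i   from Y*(Ω₁)=+0.097316-0.013725i, Y(Ω₂)=+0.451483+0.015463i
  term(m=+4) = -0.120089+0.017067i   from Y*(Ω₁)=+0.224852+0.261378i, Y(Ω₂)=-0.189621+0.296325i
  term(m=+5) = -0.013078+0.002332i   from Y*(Ω₁)=+0.024240-0.081209i, Y(Ω₂)=-0.070505-0.139997i
  term(m=+6) = +0.018594-0.003997i   from Y*(Ω₁)=+0.460631-0.132571i, Y(Ω₂)=+0.039586+0.002715i
Total Σ_m = +0.126056+0.000000i. Multiply by 0.966644: +0.121851+0.000000i. P_6(cos γ) = 0.121851

0.121851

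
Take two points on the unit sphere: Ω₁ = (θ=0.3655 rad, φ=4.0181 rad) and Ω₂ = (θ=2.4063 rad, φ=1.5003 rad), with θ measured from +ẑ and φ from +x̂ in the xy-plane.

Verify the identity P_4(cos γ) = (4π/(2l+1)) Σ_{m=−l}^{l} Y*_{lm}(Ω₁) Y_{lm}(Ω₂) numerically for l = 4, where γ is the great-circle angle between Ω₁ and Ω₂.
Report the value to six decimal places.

Summing Y*_{l m}(θ₁,φ₁)·Y_{l m}(θ₂,φ₂) over m ∈ [−4, 4]; prefactor 4π/(2·4+1) = 1.396263:
  m=-4: Y*=(-0.006747, -0.002574)  Y=(0.086065, 0.024934)  product (-0.000517, -0.000390)
  m=-3: Y*=(0.046528, -0.026153)  Y=(0.058818, -0.273957)  product (-0.004428, -0.014285)
  m=-2: Y*=(-0.039539, 0.214579)  Y=(-0.424771, -0.060290)  product (0.029732, -0.088763)
  m=-1: Y*=(-0.313818, -0.376926)  Y=(-0.014094, 0.199592)  product (0.079654, -0.057323)
  m=+0: Y*=(0.366157, -0.000000)  Y=(-0.308081, 0.000000)  product (-0.112806, 0.000000)
  m=+1: Y*=(0.313818, -0.376926)  Y=(0.014094, 0.199592)  product (0.079654, 0.057323)
  m=+2: Y*=(-0.039539, -0.214579)  Y=(-0.424771, 0.060290)  product (0.029732, 0.088763)
  m=+3: Y*=(-0.046528, -0.026153)  Y=(-0.058818, -0.273957)  product (-0.004428, 0.014285)
  m=+4: Y*=(-0.006747, 0.002574)  Y=(0.086065, -0.024934)  product (-0.000517, 0.000390)
Σ over m = (0.096077, -0.000000); ×(4π/9) → (0.134149, -0.000000). Real part: 0.134149

0.134149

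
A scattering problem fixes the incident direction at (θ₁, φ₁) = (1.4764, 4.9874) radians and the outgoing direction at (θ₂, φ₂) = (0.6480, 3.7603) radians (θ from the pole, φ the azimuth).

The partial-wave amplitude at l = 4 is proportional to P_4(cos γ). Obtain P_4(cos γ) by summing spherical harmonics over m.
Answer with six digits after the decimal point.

Term-by-term m-sum for l=4 (normalisation 4π/9 = 1.396263):
  m=-4: 0.19716 + 0.38742j × -0.04616 - 0.03633j = 0.00497 - 0.02504j  (running Σ = 0.00497 - 0.02504j)
  m=-3: -0.08551 + 0.07899j × 0.06177 + 0.21058j = -0.02192 - 0.01313j  (running Σ = -0.01694 - 0.03817j)
  m=-2: 0.26507 + 0.16253j × 0.13758 - 0.39729j = 0.10104 - 0.08295j  (running Σ = 0.08410 - 0.12112j)
  m=-1: -0.03542 + 0.12552j × -0.26887 + 0.19143j = -0.01450 - 0.04053j  (running Σ = 0.06959 - 0.16165j)
  m=0: 0.28945 + 0.00000j × -0.20389 + 0.00000j = -0.05902 + 0.00000j  (running Σ = 0.01058 - 0.16165j)
  m=1: 0.03542 + 0.12552j × 0.26887 + 0.19143j = -0.01450 + 0.04053j  (running Σ = -0.00393 - 0.12112j)
  m=2: 0.26507 - 0.16253j × 0.13758 + 0.39729j = 0.10104 + 0.08295j  (running Σ = 0.09711 - 0.03817j)
  m=3: 0.08551 + 0.07899j × -0.06177 + 0.21058j = -0.02192 + 0.01313j  (running Σ = 0.07520 - 0.02504j)
  m=4: 0.19716 - 0.38742j × -0.04616 + 0.03633j = 0.00497 + 0.02504j  (running Σ = 0.08017 - 0.00000j)
Accumulated sum 0.08017 - 0.00000j; after 4π/(2l+1) scaling, 0.11194 - 0.00000j ⇒ P_4 = 0.111937

0.111937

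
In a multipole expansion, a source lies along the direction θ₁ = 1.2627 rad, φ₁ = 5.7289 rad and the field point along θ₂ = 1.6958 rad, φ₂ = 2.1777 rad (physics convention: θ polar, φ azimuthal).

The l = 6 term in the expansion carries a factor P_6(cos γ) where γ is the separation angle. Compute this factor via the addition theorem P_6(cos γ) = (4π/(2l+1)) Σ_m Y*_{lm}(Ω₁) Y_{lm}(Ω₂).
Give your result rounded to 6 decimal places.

-0.211603

Term-by-term m-sum for l=6 (normalisation 4π/13 = 0.966644):
  [-6]  conj(Y_{6,-6})(Ω₁) = (-0.355580, 0.066219) ; Y_{6,-6}(Ω₂) = (0.404519, -0.220900) ; Δ = (-0.129211, 0.105335)
  [-5]  conj(Y_{6,-5})(Ω₁) = (-0.371717, -0.144247) ; Y_{6,-5}(Ω₂) = (0.021441, -0.199480) ; Δ = (-0.036744, 0.071058)
  [-4]  conj(Y_{6,-4})(Ω₁) = (-0.002044, -0.002709) ; Y_{6,-4}(Ω₂) = (0.216640, 0.187712) ; Δ = (0.000066, -0.000970)
  [-3]  conj(Y_{6,-3})(Ω₁) = (0.031244, 0.338431) ; Y_{6,-3}(Ω₂) = (0.217448, -0.055504) ; Δ = (0.025578, 0.071857)
  [-2]  conj(Y_{6,-2})(Ω₁) = (-0.049613, 0.099579) ; Y_{6,-2}(Ω₂) = (-0.081589, 0.218755) ; Δ = (-0.017736, -0.018978)
  [-1]  conj(Y_{6,-1})(Ω₁) = (0.255115, -0.157920) ; Y_{6,-1}(Ω₂) = (0.132007, 0.190124) ; Δ = (0.063701, 0.027657)
  [+0]  conj(Y_{6,0})(Ω₁) = (0.138039, -0.000000) ; Y_{6,0}(Ω₂) = (-0.218872, 0.000000) ; Δ = (-0.030213, 0.000000)
  [+1]  conj(Y_{6,1})(Ω₁) = (-0.255115, -0.157920) ; Y_{6,1}(Ω₂) = (-0.132007, 0.190124) ; Δ = (0.063701, -0.027657)
  [+2]  conj(Y_{6,2})(Ω₁) = (-0.049613, -0.099579) ; Y_{6,2}(Ω₂) = (-0.081589, -0.218755) ; Δ = (-0.017736, 0.018978)
  [+3]  conj(Y_{6,3})(Ω₁) = (-0.031244, 0.338431) ; Y_{6,3}(Ω₂) = (-0.217448, -0.055504) ; Δ = (0.025578, -0.071857)
  [+4]  conj(Y_{6,4})(Ω₁) = (-0.002044, 0.002709) ; Y_{6,4}(Ω₂) = (0.216640, -0.187712) ; Δ = (0.000066, 0.000970)
  [+5]  conj(Y_{6,5})(Ω₁) = (0.371717, -0.144247) ; Y_{6,5}(Ω₂) = (-0.021441, -0.199480) ; Δ = (-0.036744, -0.071058)
  [+6]  conj(Y_{6,6})(Ω₁) = (-0.355580, -0.066219) ; Y_{6,6}(Ω₂) = (0.404519, 0.220900) ; Δ = (-0.129211, -0.105335)
Accumulated sum (-0.218905, -0.000000); after 4π/(2l+1) scaling, (-0.211603, -0.000000) ⇒ P_6 = -0.211603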